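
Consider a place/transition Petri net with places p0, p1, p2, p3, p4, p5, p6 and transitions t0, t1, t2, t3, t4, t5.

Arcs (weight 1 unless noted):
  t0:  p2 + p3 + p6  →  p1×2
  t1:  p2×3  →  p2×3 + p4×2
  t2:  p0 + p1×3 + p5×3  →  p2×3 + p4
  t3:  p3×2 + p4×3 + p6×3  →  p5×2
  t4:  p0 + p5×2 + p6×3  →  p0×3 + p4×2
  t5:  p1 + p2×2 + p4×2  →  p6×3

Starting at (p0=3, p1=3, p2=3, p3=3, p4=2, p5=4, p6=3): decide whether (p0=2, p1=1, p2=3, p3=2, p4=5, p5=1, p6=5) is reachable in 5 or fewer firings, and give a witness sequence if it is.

step 1: fire t0:  (p0=3, p1=3, p2=3, p3=3, p4=2, p5=4, p6=3) → (p0=3, p1=5, p2=2, p3=2, p4=2, p5=4, p6=2)
step 2: fire t2:  (p0=3, p1=5, p2=2, p3=2, p4=2, p5=4, p6=2) → (p0=2, p1=2, p2=5, p3=2, p4=3, p5=1, p6=2)
step 3: fire t1:  (p0=2, p1=2, p2=5, p3=2, p4=3, p5=1, p6=2) → (p0=2, p1=2, p2=5, p3=2, p4=5, p5=1, p6=2)
step 4: fire t1:  (p0=2, p1=2, p2=5, p3=2, p4=5, p5=1, p6=2) → (p0=2, p1=2, p2=5, p3=2, p4=7, p5=1, p6=2)
step 5: fire t5:  (p0=2, p1=2, p2=5, p3=2, p4=7, p5=1, p6=2) → (p0=2, p1=1, p2=3, p3=2, p4=5, p5=1, p6=5)

YES — reachable via ⟨t0, t2, t1, t1, t5⟩ (5 firings)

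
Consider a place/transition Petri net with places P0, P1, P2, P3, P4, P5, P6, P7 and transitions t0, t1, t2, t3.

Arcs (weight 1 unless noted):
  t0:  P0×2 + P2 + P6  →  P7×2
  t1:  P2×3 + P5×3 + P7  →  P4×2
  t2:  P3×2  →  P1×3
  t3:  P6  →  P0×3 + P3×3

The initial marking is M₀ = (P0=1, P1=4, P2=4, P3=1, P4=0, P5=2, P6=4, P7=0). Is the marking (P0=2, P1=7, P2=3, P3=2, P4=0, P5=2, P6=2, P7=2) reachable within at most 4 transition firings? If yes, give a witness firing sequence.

step 1: fire t3:  (P0=1, P1=4, P2=4, P3=1, P4=0, P5=2, P6=4, P7=0) → (P0=4, P1=4, P2=4, P3=4, P4=0, P5=2, P6=3, P7=0)
step 2: fire t0:  (P0=4, P1=4, P2=4, P3=4, P4=0, P5=2, P6=3, P7=0) → (P0=2, P1=4, P2=3, P3=4, P4=0, P5=2, P6=2, P7=2)
step 3: fire t2:  (P0=2, P1=4, P2=3, P3=4, P4=0, P5=2, P6=2, P7=2) → (P0=2, P1=7, P2=3, P3=2, P4=0, P5=2, P6=2, P7=2)

YES — reachable via ⟨t3, t0, t2⟩ (3 firings)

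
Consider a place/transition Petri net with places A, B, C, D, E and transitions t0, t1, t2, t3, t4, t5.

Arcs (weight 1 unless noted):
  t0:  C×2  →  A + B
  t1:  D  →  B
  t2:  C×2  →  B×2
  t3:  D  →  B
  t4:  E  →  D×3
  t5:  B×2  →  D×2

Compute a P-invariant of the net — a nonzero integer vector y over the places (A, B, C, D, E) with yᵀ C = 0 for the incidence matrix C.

Incidence matrix C (rows=places, cols=transitions):
       t0   t1   t2   t3   t4   t5
    A   1    0    0    0    0    0
    B   1    1    2    1    0   -2
    C  -2    0   -2    0    0    0
    D   0   -1    0   -1    3    2
    E   0    0    0    0   -1    0

Candidate y = [1, 1, 1, 1, 3]; check y·C column-wise:
  col t0: 1·1 + 1·1 + 1·-2 + 1·0 + 3·0 = 0
  col t1: 1·0 + 1·1 + 1·0 + 1·-1 + 3·0 = 0
  col t2: 1·0 + 1·2 + 1·-2 + 1·0 + 3·0 = 0
  col t3: 1·0 + 1·1 + 1·0 + 1·-1 + 3·0 = 0
  col t4: 1·0 + 1·0 + 1·0 + 1·3 + 3·-1 = 0
  col t5: 1·0 + 1·-2 + 1·0 + 1·2 + 3·0 = 0

y = (A:1, B:1, C:1, D:1, E:3)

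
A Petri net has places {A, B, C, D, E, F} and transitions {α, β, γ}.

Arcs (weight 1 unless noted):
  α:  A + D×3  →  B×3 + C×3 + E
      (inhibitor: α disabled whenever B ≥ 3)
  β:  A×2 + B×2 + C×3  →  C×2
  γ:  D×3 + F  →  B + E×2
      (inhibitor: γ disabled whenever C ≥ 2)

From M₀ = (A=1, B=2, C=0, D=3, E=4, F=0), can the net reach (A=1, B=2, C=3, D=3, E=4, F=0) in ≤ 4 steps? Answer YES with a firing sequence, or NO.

depth 0: 1 marking
depth 1: 2 markings reached so far
depth 2: 2 markings reached so far
(frontier empty at depth 2; search complete)
target is not among the 2 markings reachable within 4 steps

NO — not reachable within 4 firings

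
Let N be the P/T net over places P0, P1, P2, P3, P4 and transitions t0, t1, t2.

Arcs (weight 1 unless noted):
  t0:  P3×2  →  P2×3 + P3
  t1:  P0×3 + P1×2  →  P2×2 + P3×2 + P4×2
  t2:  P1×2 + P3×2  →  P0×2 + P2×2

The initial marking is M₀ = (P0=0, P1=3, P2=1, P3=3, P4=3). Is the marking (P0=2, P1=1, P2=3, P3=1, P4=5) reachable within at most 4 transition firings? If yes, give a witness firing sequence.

NO — not reachable within 4 firings

depth 0: 1 marking
depth 1: 3 markings reached so far
depth 2: 5 markings reached so far
depth 3: 5 markings reached so far
(frontier empty at depth 3; search complete)
target is not among the 5 markings reachable within 4 steps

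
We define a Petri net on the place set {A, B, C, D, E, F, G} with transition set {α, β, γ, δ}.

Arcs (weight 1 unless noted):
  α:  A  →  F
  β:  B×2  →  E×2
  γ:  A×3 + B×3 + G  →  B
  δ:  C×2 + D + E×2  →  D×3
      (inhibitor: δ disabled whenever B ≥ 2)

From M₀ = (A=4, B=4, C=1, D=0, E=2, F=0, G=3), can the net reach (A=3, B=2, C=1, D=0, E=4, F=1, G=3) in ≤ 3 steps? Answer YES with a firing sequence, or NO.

step 1: fire α:  (A=4, B=4, C=1, D=0, E=2, F=0, G=3) → (A=3, B=4, C=1, D=0, E=2, F=1, G=3)
step 2: fire β:  (A=3, B=4, C=1, D=0, E=2, F=1, G=3) → (A=3, B=2, C=1, D=0, E=4, F=1, G=3)

YES — reachable via ⟨α, β⟩ (2 firings)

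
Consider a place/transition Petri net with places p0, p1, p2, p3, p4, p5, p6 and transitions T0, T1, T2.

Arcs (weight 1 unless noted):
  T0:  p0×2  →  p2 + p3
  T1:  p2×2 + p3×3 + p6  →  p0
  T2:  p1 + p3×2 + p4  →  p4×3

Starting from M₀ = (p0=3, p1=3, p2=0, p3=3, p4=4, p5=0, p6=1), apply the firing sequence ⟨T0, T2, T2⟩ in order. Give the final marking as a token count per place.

(p0=1, p1=1, p2=1, p3=0, p4=8, p5=0, p6=1)

step 1: fire T0:  (p0=3, p1=3, p2=0, p3=3, p4=4, p5=0, p6=1) → (p0=1, p1=3, p2=1, p3=4, p4=4, p5=0, p6=1)
step 2: fire T2:  (p0=1, p1=3, p2=1, p3=4, p4=4, p5=0, p6=1) → (p0=1, p1=2, p2=1, p3=2, p4=6, p5=0, p6=1)
step 3: fire T2:  (p0=1, p1=2, p2=1, p3=2, p4=6, p5=0, p6=1) → (p0=1, p1=1, p2=1, p3=0, p4=8, p5=0, p6=1)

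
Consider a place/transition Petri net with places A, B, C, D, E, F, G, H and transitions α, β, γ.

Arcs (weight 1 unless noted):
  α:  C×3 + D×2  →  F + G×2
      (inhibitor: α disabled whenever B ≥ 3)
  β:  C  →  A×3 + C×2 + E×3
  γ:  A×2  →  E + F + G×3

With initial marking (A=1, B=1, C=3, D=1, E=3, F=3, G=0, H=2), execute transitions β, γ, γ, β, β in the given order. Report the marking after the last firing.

step 1: fire β:  (A=1, B=1, C=3, D=1, E=3, F=3, G=0, H=2) → (A=4, B=1, C=4, D=1, E=6, F=3, G=0, H=2)
step 2: fire γ:  (A=4, B=1, C=4, D=1, E=6, F=3, G=0, H=2) → (A=2, B=1, C=4, D=1, E=7, F=4, G=3, H=2)
step 3: fire γ:  (A=2, B=1, C=4, D=1, E=7, F=4, G=3, H=2) → (A=0, B=1, C=4, D=1, E=8, F=5, G=6, H=2)
step 4: fire β:  (A=0, B=1, C=4, D=1, E=8, F=5, G=6, H=2) → (A=3, B=1, C=5, D=1, E=11, F=5, G=6, H=2)
step 5: fire β:  (A=3, B=1, C=5, D=1, E=11, F=5, G=6, H=2) → (A=6, B=1, C=6, D=1, E=14, F=5, G=6, H=2)

(A=6, B=1, C=6, D=1, E=14, F=5, G=6, H=2)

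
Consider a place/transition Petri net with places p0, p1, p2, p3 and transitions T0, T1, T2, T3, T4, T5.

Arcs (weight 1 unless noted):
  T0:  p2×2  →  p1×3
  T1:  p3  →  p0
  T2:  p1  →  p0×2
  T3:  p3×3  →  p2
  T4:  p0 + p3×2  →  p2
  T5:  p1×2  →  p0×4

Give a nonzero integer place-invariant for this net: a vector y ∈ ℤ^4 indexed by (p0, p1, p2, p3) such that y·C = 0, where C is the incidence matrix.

y = (p0:1, p1:2, p2:3, p3:1)

Incidence matrix C (rows=places, cols=transitions):
       T0   T1   T2   T3   T4   T5
   p0   0    1    2    0   -1    4
   p1   3    0   -1    0    0   -2
   p2  -2    0    0    1    1    0
   p3   0   -1    0   -3   -2    0

Candidate y = [1, 2, 3, 1]; check y·C column-wise:
  col T0: 1·0 + 2·3 + 3·-2 + 1·0 = 0
  col T1: 1·1 + 2·0 + 3·0 + 1·-1 = 0
  col T2: 1·2 + 2·-1 + 3·0 + 1·0 = 0
  col T3: 1·0 + 2·0 + 3·1 + 1·-3 = 0
  col T4: 1·-1 + 2·0 + 3·1 + 1·-2 = 0
  col T5: 1·4 + 2·-2 + 3·0 + 1·0 = 0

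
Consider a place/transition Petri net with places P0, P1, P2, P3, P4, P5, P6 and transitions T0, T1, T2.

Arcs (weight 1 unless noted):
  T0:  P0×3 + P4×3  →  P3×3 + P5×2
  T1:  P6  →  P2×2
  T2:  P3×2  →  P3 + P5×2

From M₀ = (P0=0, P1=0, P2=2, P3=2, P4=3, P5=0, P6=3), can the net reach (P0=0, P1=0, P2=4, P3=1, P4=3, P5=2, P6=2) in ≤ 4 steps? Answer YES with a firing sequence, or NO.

step 1: fire T1:  (P0=0, P1=0, P2=2, P3=2, P4=3, P5=0, P6=3) → (P0=0, P1=0, P2=4, P3=2, P4=3, P5=0, P6=2)
step 2: fire T2:  (P0=0, P1=0, P2=4, P3=2, P4=3, P5=0, P6=2) → (P0=0, P1=0, P2=4, P3=1, P4=3, P5=2, P6=2)

YES — reachable via ⟨T1, T2⟩ (2 firings)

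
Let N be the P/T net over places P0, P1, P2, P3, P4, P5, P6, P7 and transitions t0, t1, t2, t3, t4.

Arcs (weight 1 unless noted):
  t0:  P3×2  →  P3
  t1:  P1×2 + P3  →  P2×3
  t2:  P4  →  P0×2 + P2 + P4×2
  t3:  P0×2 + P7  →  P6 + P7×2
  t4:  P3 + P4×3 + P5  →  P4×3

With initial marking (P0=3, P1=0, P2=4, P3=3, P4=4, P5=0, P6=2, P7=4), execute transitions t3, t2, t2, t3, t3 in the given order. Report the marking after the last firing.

(P0=1, P1=0, P2=6, P3=3, P4=6, P5=0, P6=5, P7=7)

step 1: fire t3:  (P0=3, P1=0, P2=4, P3=3, P4=4, P5=0, P6=2, P7=4) → (P0=1, P1=0, P2=4, P3=3, P4=4, P5=0, P6=3, P7=5)
step 2: fire t2:  (P0=1, P1=0, P2=4, P3=3, P4=4, P5=0, P6=3, P7=5) → (P0=3, P1=0, P2=5, P3=3, P4=5, P5=0, P6=3, P7=5)
step 3: fire t2:  (P0=3, P1=0, P2=5, P3=3, P4=5, P5=0, P6=3, P7=5) → (P0=5, P1=0, P2=6, P3=3, P4=6, P5=0, P6=3, P7=5)
step 4: fire t3:  (P0=5, P1=0, P2=6, P3=3, P4=6, P5=0, P6=3, P7=5) → (P0=3, P1=0, P2=6, P3=3, P4=6, P5=0, P6=4, P7=6)
step 5: fire t3:  (P0=3, P1=0, P2=6, P3=3, P4=6, P5=0, P6=4, P7=6) → (P0=1, P1=0, P2=6, P3=3, P4=6, P5=0, P6=5, P7=7)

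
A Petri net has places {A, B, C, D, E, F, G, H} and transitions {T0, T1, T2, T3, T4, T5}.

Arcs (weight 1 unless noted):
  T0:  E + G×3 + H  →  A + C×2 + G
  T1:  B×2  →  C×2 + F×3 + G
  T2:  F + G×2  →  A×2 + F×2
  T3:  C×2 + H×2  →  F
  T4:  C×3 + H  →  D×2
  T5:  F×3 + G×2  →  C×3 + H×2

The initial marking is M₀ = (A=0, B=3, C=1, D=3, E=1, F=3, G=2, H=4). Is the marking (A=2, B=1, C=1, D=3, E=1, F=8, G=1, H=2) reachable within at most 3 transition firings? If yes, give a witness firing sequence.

step 1: fire T1:  (A=0, B=3, C=1, D=3, E=1, F=3, G=2, H=4) → (A=0, B=1, C=3, D=3, E=1, F=6, G=3, H=4)
step 2: fire T2:  (A=0, B=1, C=3, D=3, E=1, F=6, G=3, H=4) → (A=2, B=1, C=3, D=3, E=1, F=7, G=1, H=4)
step 3: fire T3:  (A=2, B=1, C=3, D=3, E=1, F=7, G=1, H=4) → (A=2, B=1, C=1, D=3, E=1, F=8, G=1, H=2)

YES — reachable via ⟨T1, T2, T3⟩ (3 firings)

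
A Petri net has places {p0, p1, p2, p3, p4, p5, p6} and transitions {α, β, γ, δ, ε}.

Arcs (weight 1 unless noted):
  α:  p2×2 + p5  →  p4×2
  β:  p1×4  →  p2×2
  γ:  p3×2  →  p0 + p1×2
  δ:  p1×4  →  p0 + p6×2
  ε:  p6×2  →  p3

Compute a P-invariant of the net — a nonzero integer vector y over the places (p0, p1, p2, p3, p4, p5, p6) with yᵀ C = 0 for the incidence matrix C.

Incidence matrix C (rows=places, cols=transitions):
        α    β    γ    δ    ε
   p0   0    0    1    1    0
   p1   0   -4    2   -4    0
   p2  -2    2    0    0    0
   p3   0    0   -2    0    1
   p4   2    0    0    0    0
   p5  -1    0    0    0    0
   p6   0    0    0    2   -2

Candidate y = [0, 0, 0, 0, 1, 2, 0]; check y·C column-wise:
  col α: 0·-2 + 1·2 + 2·-1 = 0
  col β: 0·-4 + 0·2 + 1·0 + 2·0 = 0
  col γ: 0·1 + 0·2 + 0·-2 + 1·0 + 2·0 = 0
  col δ: 0·1 + 0·-4 + 1·0 + 2·0 + 0·2 = 0
  col ε: 0·1 + 1·0 + 2·0 + 0·-2 = 0

y = (p0:0, p1:0, p2:0, p3:0, p4:1, p5:2, p6:0)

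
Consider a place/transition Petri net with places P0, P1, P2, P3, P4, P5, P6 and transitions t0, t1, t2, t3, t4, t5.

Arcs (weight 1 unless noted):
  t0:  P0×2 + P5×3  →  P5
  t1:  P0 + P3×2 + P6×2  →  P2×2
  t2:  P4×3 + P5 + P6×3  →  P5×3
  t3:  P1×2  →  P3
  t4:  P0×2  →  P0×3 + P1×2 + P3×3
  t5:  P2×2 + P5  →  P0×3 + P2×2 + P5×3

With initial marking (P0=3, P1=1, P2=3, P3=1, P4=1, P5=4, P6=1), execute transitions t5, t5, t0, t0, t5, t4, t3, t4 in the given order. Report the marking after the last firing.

(P0=10, P1=3, P2=3, P3=8, P4=1, P5=6, P6=1)

step 1: fire t5:  (P0=3, P1=1, P2=3, P3=1, P4=1, P5=4, P6=1) → (P0=6, P1=1, P2=3, P3=1, P4=1, P5=6, P6=1)
step 2: fire t5:  (P0=6, P1=1, P2=3, P3=1, P4=1, P5=6, P6=1) → (P0=9, P1=1, P2=3, P3=1, P4=1, P5=8, P6=1)
step 3: fire t0:  (P0=9, P1=1, P2=3, P3=1, P4=1, P5=8, P6=1) → (P0=7, P1=1, P2=3, P3=1, P4=1, P5=6, P6=1)
step 4: fire t0:  (P0=7, P1=1, P2=3, P3=1, P4=1, P5=6, P6=1) → (P0=5, P1=1, P2=3, P3=1, P4=1, P5=4, P6=1)
step 5: fire t5:  (P0=5, P1=1, P2=3, P3=1, P4=1, P5=4, P6=1) → (P0=8, P1=1, P2=3, P3=1, P4=1, P5=6, P6=1)
step 6: fire t4:  (P0=8, P1=1, P2=3, P3=1, P4=1, P5=6, P6=1) → (P0=9, P1=3, P2=3, P3=4, P4=1, P5=6, P6=1)
step 7: fire t3:  (P0=9, P1=3, P2=3, P3=4, P4=1, P5=6, P6=1) → (P0=9, P1=1, P2=3, P3=5, P4=1, P5=6, P6=1)
step 8: fire t4:  (P0=9, P1=1, P2=3, P3=5, P4=1, P5=6, P6=1) → (P0=10, P1=3, P2=3, P3=8, P4=1, P5=6, P6=1)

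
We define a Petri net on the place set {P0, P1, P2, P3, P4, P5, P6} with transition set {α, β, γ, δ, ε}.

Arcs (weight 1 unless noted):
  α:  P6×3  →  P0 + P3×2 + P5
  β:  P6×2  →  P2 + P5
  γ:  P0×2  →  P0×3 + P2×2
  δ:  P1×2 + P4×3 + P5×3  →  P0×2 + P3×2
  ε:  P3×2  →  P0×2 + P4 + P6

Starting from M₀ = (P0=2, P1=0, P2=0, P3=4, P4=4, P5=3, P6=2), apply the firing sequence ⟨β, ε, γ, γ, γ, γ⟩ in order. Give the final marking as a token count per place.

step 1: fire β:  (P0=2, P1=0, P2=0, P3=4, P4=4, P5=3, P6=2) → (P0=2, P1=0, P2=1, P3=4, P4=4, P5=4, P6=0)
step 2: fire ε:  (P0=2, P1=0, P2=1, P3=4, P4=4, P5=4, P6=0) → (P0=4, P1=0, P2=1, P3=2, P4=5, P5=4, P6=1)
step 3: fire γ:  (P0=4, P1=0, P2=1, P3=2, P4=5, P5=4, P6=1) → (P0=5, P1=0, P2=3, P3=2, P4=5, P5=4, P6=1)
step 4: fire γ:  (P0=5, P1=0, P2=3, P3=2, P4=5, P5=4, P6=1) → (P0=6, P1=0, P2=5, P3=2, P4=5, P5=4, P6=1)
step 5: fire γ:  (P0=6, P1=0, P2=5, P3=2, P4=5, P5=4, P6=1) → (P0=7, P1=0, P2=7, P3=2, P4=5, P5=4, P6=1)
step 6: fire γ:  (P0=7, P1=0, P2=7, P3=2, P4=5, P5=4, P6=1) → (P0=8, P1=0, P2=9, P3=2, P4=5, P5=4, P6=1)

(P0=8, P1=0, P2=9, P3=2, P4=5, P5=4, P6=1)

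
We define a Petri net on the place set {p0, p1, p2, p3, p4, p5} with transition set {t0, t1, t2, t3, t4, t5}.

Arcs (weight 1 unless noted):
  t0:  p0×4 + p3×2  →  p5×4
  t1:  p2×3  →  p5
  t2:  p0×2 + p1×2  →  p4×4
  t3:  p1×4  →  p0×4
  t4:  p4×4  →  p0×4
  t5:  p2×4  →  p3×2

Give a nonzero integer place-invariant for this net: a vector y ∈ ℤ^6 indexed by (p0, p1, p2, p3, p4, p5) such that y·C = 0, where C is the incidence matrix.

Incidence matrix C (rows=places, cols=transitions):
       t0   t1   t2   t3   t4   t5
   p0  -4    0   -2    4    4    0
   p1   0    0   -2   -4    0    0
   p2   0   -3    0    0    0   -4
   p3  -2    0    0    0    0    2
   p4   0    0    4    0   -4    0
   p5   4    1    0    0    0    0

Candidate y = [2, 2, 1, 2, 2, 3]; check y·C column-wise:
  col t0: 2·-4 + 2·0 + 1·0 + 2·-2 + 2·0 + 3·4 = 0
  col t1: 2·0 + 2·0 + 1·-3 + 2·0 + 2·0 + 3·1 = 0
  col t2: 2·-2 + 2·-2 + 1·0 + 2·0 + 2·4 + 3·0 = 0
  col t3: 2·4 + 2·-4 + 1·0 + 2·0 + 2·0 + 3·0 = 0
  col t4: 2·4 + 2·0 + 1·0 + 2·0 + 2·-4 + 3·0 = 0
  col t5: 2·0 + 2·0 + 1·-4 + 2·2 + 2·0 + 3·0 = 0

y = (p0:2, p1:2, p2:1, p3:2, p4:2, p5:3)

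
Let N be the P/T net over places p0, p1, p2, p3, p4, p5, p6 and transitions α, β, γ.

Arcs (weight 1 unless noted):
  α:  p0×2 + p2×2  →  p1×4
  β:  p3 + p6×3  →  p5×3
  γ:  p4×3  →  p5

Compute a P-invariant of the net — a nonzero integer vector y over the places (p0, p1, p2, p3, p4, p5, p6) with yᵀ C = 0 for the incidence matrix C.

Incidence matrix C (rows=places, cols=transitions):
        α    β    γ
   p0  -2    0    0
   p1   4    0    0
   p2  -2    0    0
   p3   0   -1    0
   p4   0    0   -3
   p5   0    3    1
   p6   0   -3    0

Candidate y = [2, 1, 0, 0, 0, 0, 0]; check y·C column-wise:
  col α: 2·-2 + 1·4 + 0·-2 = 0
  col β: 2·0 + 1·0 + 0·-1 + 0·3 + 0·-3 = 0
  col γ: 2·0 + 1·0 + 0·-3 + 0·1 = 0

y = (p0:2, p1:1, p2:0, p3:0, p4:0, p5:0, p6:0)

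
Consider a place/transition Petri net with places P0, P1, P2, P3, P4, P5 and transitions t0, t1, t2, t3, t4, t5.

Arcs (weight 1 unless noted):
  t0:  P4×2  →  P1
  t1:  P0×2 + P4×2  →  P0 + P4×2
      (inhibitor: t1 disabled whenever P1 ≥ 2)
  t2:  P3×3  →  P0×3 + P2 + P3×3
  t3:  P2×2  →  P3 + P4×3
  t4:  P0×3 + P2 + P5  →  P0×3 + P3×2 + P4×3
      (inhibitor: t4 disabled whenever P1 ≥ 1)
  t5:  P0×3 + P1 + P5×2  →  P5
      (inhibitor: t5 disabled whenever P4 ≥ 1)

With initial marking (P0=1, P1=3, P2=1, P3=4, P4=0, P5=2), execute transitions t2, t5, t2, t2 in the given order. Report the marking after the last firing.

(P0=7, P1=2, P2=4, P3=4, P4=0, P5=1)

step 1: fire t2:  (P0=1, P1=3, P2=1, P3=4, P4=0, P5=2) → (P0=4, P1=3, P2=2, P3=4, P4=0, P5=2)
step 2: fire t5:  (P0=4, P1=3, P2=2, P3=4, P4=0, P5=2) → (P0=1, P1=2, P2=2, P3=4, P4=0, P5=1)
step 3: fire t2:  (P0=1, P1=2, P2=2, P3=4, P4=0, P5=1) → (P0=4, P1=2, P2=3, P3=4, P4=0, P5=1)
step 4: fire t2:  (P0=4, P1=2, P2=3, P3=4, P4=0, P5=1) → (P0=7, P1=2, P2=4, P3=4, P4=0, P5=1)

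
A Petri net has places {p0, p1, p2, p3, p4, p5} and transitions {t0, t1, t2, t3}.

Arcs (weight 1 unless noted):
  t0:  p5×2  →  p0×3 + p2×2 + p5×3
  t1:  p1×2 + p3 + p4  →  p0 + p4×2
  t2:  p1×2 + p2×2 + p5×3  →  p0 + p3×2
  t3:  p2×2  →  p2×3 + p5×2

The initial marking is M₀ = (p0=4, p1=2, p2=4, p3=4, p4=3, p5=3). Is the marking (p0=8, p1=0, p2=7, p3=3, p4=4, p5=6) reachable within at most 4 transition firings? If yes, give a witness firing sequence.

YES — reachable via ⟨t0, t1, t3⟩ (3 firings)

step 1: fire t0:  (p0=4, p1=2, p2=4, p3=4, p4=3, p5=3) → (p0=7, p1=2, p2=6, p3=4, p4=3, p5=4)
step 2: fire t1:  (p0=7, p1=2, p2=6, p3=4, p4=3, p5=4) → (p0=8, p1=0, p2=6, p3=3, p4=4, p5=4)
step 3: fire t3:  (p0=8, p1=0, p2=6, p3=3, p4=4, p5=4) → (p0=8, p1=0, p2=7, p3=3, p4=4, p5=6)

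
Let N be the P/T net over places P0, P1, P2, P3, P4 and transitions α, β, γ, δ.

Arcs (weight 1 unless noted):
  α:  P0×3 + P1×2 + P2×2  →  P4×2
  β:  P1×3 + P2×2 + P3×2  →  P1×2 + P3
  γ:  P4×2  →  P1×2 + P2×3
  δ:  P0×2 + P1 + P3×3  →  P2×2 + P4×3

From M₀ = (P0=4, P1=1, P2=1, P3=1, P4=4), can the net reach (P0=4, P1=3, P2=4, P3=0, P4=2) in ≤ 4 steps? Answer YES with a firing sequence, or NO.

NO — not reachable within 4 firings

depth 0: 1 marking
depth 1: 2 markings reached so far
depth 2: 4 markings reached so far
depth 3: 5 markings reached so far
depth 4: 6 markings reached so far
target is not among the 6 markings reachable within 4 steps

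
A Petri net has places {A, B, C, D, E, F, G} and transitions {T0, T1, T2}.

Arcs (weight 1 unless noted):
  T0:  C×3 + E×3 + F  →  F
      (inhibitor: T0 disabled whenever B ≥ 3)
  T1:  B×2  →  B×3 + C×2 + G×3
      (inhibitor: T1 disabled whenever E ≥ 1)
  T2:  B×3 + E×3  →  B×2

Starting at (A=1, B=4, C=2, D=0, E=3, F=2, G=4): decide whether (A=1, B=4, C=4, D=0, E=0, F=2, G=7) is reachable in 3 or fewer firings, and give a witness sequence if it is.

step 1: fire T2:  (A=1, B=4, C=2, D=0, E=3, F=2, G=4) → (A=1, B=3, C=2, D=0, E=0, F=2, G=4)
step 2: fire T1:  (A=1, B=3, C=2, D=0, E=0, F=2, G=4) → (A=1, B=4, C=4, D=0, E=0, F=2, G=7)

YES — reachable via ⟨T2, T1⟩ (2 firings)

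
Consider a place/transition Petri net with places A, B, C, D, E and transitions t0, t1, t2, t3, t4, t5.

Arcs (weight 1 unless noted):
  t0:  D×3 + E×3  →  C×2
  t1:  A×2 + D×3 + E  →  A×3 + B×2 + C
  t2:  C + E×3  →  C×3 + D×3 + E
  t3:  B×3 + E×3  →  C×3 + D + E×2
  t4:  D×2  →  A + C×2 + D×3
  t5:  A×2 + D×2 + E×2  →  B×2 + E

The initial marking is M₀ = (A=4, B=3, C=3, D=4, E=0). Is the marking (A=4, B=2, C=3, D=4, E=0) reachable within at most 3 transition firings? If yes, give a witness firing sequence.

depth 0: 1 marking
depth 1: 2 markings reached so far
depth 2: 3 markings reached so far
depth 3: 4 markings reached so far
target is not among the 4 markings reachable within 3 steps

NO — not reachable within 3 firings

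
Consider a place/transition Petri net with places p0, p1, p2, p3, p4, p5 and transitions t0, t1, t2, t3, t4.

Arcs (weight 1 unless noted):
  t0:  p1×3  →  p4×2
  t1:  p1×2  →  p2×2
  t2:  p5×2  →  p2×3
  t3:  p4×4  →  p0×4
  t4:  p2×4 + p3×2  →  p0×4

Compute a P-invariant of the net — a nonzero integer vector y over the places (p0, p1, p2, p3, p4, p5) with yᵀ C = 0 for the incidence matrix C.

Incidence matrix C (rows=places, cols=transitions):
       t0   t1   t2   t3   t4
   p0   0    0    0    4    4
   p1  -3   -2    0    0    0
   p2   0    2    3    0   -4
   p3   0    0    0    0   -2
   p4   2    0    0   -4    0
   p5   0    0   -2    0    0

Candidate y = [3, 2, 2, 2, 3, 3]; check y·C column-wise:
  col t0: 3·0 + 2·-3 + 2·0 + 2·0 + 3·2 + 3·0 = 0
  col t1: 3·0 + 2·-2 + 2·2 + 2·0 + 3·0 + 3·0 = 0
  col t2: 3·0 + 2·0 + 2·3 + 2·0 + 3·0 + 3·-2 = 0
  col t3: 3·4 + 2·0 + 2·0 + 2·0 + 3·-4 + 3·0 = 0
  col t4: 3·4 + 2·0 + 2·-4 + 2·-2 + 3·0 + 3·0 = 0

y = (p0:3, p1:2, p2:2, p3:2, p4:3, p5:3)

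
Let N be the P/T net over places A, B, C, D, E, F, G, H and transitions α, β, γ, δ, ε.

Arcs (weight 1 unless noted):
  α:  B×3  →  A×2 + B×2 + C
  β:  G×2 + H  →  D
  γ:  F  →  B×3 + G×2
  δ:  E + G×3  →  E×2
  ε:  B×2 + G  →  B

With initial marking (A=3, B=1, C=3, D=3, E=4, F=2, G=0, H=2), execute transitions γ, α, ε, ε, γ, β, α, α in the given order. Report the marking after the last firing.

step 1: fire γ:  (A=3, B=1, C=3, D=3, E=4, F=2, G=0, H=2) → (A=3, B=4, C=3, D=3, E=4, F=1, G=2, H=2)
step 2: fire α:  (A=3, B=4, C=3, D=3, E=4, F=1, G=2, H=2) → (A=5, B=3, C=4, D=3, E=4, F=1, G=2, H=2)
step 3: fire ε:  (A=5, B=3, C=4, D=3, E=4, F=1, G=2, H=2) → (A=5, B=2, C=4, D=3, E=4, F=1, G=1, H=2)
step 4: fire ε:  (A=5, B=2, C=4, D=3, E=4, F=1, G=1, H=2) → (A=5, B=1, C=4, D=3, E=4, F=1, G=0, H=2)
step 5: fire γ:  (A=5, B=1, C=4, D=3, E=4, F=1, G=0, H=2) → (A=5, B=4, C=4, D=3, E=4, F=0, G=2, H=2)
step 6: fire β:  (A=5, B=4, C=4, D=3, E=4, F=0, G=2, H=2) → (A=5, B=4, C=4, D=4, E=4, F=0, G=0, H=1)
step 7: fire α:  (A=5, B=4, C=4, D=4, E=4, F=0, G=0, H=1) → (A=7, B=3, C=5, D=4, E=4, F=0, G=0, H=1)
step 8: fire α:  (A=7, B=3, C=5, D=4, E=4, F=0, G=0, H=1) → (A=9, B=2, C=6, D=4, E=4, F=0, G=0, H=1)

(A=9, B=2, C=6, D=4, E=4, F=0, G=0, H=1)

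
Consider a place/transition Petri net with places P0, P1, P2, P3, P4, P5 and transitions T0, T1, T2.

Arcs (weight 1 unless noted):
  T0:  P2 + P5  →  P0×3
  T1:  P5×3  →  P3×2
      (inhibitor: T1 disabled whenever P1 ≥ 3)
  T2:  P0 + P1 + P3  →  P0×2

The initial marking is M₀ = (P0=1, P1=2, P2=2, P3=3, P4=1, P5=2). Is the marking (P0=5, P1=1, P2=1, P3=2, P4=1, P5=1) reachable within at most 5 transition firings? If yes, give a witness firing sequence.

step 1: fire T0:  (P0=1, P1=2, P2=2, P3=3, P4=1, P5=2) → (P0=4, P1=2, P2=1, P3=3, P4=1, P5=1)
step 2: fire T2:  (P0=4, P1=2, P2=1, P3=3, P4=1, P5=1) → (P0=5, P1=1, P2=1, P3=2, P4=1, P5=1)

YES — reachable via ⟨T0, T2⟩ (2 firings)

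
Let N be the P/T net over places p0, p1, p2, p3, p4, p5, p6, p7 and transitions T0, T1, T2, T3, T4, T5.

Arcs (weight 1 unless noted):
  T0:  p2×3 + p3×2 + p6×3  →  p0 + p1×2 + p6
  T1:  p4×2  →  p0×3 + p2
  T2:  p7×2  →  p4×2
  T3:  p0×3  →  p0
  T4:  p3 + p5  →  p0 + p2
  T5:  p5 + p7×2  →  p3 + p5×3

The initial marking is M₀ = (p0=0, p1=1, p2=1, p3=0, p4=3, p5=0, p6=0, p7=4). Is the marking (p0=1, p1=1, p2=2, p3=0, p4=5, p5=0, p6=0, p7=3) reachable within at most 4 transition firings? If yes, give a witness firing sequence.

depth 0: 1 marking
depth 1: 3 markings reached so far
depth 2: 6 markings reached so far
depth 3: 9 markings reached so far
depth 4: 12 markings reached so far
target is not among the 12 markings reachable within 4 steps

NO — not reachable within 4 firings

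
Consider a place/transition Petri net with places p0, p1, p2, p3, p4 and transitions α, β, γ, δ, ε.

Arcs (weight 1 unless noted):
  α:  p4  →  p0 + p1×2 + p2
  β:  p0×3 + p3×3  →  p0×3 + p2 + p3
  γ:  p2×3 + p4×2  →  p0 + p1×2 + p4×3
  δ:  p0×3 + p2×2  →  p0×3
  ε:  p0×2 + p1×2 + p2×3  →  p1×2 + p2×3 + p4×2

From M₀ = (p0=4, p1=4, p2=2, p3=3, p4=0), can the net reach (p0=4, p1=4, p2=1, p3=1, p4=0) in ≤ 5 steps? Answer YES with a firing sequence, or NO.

YES — reachable via ⟨β, δ⟩ (2 firings)

step 1: fire β:  (p0=4, p1=4, p2=2, p3=3, p4=0) → (p0=4, p1=4, p2=3, p3=1, p4=0)
step 2: fire δ:  (p0=4, p1=4, p2=3, p3=1, p4=0) → (p0=4, p1=4, p2=1, p3=1, p4=0)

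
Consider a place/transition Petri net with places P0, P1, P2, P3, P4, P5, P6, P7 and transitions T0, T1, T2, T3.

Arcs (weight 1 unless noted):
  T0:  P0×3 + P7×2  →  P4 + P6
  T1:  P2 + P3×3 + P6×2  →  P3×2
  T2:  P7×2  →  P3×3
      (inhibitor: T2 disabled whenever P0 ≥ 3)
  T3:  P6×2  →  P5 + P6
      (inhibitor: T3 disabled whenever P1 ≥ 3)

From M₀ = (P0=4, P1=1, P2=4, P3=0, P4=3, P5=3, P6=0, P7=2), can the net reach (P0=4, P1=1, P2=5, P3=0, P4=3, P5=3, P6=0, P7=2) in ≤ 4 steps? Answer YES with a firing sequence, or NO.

depth 0: 1 marking
depth 1: 2 markings reached so far
depth 2: 2 markings reached so far
(frontier empty at depth 2; search complete)
target is not among the 2 markings reachable within 4 steps

NO — not reachable within 4 firings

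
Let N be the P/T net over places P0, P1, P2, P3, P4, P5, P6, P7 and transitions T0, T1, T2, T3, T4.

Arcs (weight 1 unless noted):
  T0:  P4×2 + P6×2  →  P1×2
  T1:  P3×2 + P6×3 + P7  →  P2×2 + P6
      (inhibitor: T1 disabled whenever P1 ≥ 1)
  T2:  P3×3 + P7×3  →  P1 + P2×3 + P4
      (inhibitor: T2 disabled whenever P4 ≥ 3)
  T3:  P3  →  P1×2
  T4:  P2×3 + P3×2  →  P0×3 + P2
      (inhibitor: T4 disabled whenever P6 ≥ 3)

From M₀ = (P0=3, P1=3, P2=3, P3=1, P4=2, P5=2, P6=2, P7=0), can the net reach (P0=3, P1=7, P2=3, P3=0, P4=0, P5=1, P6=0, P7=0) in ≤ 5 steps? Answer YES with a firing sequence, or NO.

NO — not reachable within 5 firings

depth 0: 1 marking
depth 1: 3 markings reached so far
depth 2: 4 markings reached so far
depth 3: 4 markings reached so far
(frontier empty at depth 3; search complete)
target is not among the 4 markings reachable within 5 steps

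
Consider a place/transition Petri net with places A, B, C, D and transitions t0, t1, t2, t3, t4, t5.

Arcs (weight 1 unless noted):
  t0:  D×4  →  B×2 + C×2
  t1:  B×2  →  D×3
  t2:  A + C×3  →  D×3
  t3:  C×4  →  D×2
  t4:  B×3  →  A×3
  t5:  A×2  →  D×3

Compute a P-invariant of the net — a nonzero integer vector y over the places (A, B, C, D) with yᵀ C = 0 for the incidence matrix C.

Incidence matrix C (rows=places, cols=transitions):
       t0   t1   t2   t3   t4   t5
    A   0    0   -1    0    3   -2
    B   2   -2    0    0   -3    0
    C   2    0   -3   -4    0    0
    D  -4    3    3    2    0    3

Candidate y = [3, 3, 1, 2]; check y·C column-wise:
  col t0: 3·0 + 3·2 + 1·2 + 2·-4 = 0
  col t1: 3·0 + 3·-2 + 1·0 + 2·3 = 0
  col t2: 3·-1 + 3·0 + 1·-3 + 2·3 = 0
  col t3: 3·0 + 3·0 + 1·-4 + 2·2 = 0
  col t4: 3·3 + 3·-3 + 1·0 + 2·0 = 0
  col t5: 3·-2 + 3·0 + 1·0 + 2·3 = 0

y = (A:3, B:3, C:1, D:2)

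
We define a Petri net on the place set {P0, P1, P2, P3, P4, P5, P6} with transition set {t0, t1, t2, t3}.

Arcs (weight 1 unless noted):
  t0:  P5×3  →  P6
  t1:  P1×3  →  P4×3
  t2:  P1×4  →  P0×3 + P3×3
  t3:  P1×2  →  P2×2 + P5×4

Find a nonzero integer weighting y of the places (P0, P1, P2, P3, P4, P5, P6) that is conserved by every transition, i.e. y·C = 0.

Incidence matrix C (rows=places, cols=transitions):
       t0   t1   t2   t3
   P0   0    0    3    0
   P1   0   -3   -4   -2
   P2   0    0    0    2
   P3   0    0    3    0
   P4   0    3    0    0
   P5  -3    0    0    4
   P6   1    0    0    0

Candidate y = [1, 0, 0, -1, 0, 0, 0]; check y·C column-wise:
  col t0: 1·0 + -1·0 + 0·-3 + 0·1 = 0
  col t1: 1·0 + 0·-3 + -1·0 + 0·3 = 0
  col t2: 1·3 + 0·-4 + -1·3 = 0
  col t3: 1·0 + 0·-2 + 0·2 + -1·0 + 0·4 = 0

y = (P0:1, P1:0, P2:0, P3:-1, P4:0, P5:0, P6:0)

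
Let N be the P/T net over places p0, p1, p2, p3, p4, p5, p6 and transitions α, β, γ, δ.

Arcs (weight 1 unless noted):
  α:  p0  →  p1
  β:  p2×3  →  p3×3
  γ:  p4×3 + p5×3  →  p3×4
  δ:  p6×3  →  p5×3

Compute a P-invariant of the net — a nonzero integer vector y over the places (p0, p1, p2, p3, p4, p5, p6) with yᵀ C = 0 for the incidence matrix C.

Incidence matrix C (rows=places, cols=transitions):
        α    β    γ    δ
   p0  -1    0    0    0
   p1   1    0    0    0
   p2   0   -3    0    0
   p3   0    3    4    0
   p4   0    0   -3    0
   p5   0    0   -3    3
   p6   0    0    0   -3

Candidate y = [1, 1, 0, 0, 0, 0, 0]; check y·C column-wise:
  col α: 1·-1 + 1·1 = 0
  col β: 1·0 + 1·0 + 0·-3 + 0·3 = 0
  col γ: 1·0 + 1·0 + 0·4 + 0·-3 + 0·-3 = 0
  col δ: 1·0 + 1·0 + 0·3 + 0·-3 = 0

y = (p0:1, p1:1, p2:0, p3:0, p4:0, p5:0, p6:0)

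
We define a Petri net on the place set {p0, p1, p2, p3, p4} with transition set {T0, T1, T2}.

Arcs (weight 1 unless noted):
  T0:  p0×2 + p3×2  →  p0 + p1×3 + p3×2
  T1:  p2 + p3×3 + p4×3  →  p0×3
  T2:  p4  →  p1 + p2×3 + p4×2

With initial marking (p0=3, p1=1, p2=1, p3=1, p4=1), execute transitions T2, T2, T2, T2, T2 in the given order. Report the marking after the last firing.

step 1: fire T2:  (p0=3, p1=1, p2=1, p3=1, p4=1) → (p0=3, p1=2, p2=4, p3=1, p4=2)
step 2: fire T2:  (p0=3, p1=2, p2=4, p3=1, p4=2) → (p0=3, p1=3, p2=7, p3=1, p4=3)
step 3: fire T2:  (p0=3, p1=3, p2=7, p3=1, p4=3) → (p0=3, p1=4, p2=10, p3=1, p4=4)
step 4: fire T2:  (p0=3, p1=4, p2=10, p3=1, p4=4) → (p0=3, p1=5, p2=13, p3=1, p4=5)
step 5: fire T2:  (p0=3, p1=5, p2=13, p3=1, p4=5) → (p0=3, p1=6, p2=16, p3=1, p4=6)

(p0=3, p1=6, p2=16, p3=1, p4=6)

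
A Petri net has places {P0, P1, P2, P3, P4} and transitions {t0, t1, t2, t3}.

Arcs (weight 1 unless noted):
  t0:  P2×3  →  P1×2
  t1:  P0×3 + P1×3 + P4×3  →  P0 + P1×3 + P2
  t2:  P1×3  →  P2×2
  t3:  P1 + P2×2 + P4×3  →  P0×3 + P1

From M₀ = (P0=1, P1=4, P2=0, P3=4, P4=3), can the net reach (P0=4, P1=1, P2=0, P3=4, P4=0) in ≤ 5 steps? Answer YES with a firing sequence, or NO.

step 1: fire t2:  (P0=1, P1=4, P2=0, P3=4, P4=3) → (P0=1, P1=1, P2=2, P3=4, P4=3)
step 2: fire t3:  (P0=1, P1=1, P2=2, P3=4, P4=3) → (P0=4, P1=1, P2=0, P3=4, P4=0)

YES — reachable via ⟨t2, t3⟩ (2 firings)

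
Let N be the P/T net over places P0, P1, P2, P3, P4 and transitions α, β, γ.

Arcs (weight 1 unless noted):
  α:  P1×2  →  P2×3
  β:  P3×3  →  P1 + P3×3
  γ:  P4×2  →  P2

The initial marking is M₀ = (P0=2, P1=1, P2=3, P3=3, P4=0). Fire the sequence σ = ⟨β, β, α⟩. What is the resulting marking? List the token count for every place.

step 1: fire β:  (P0=2, P1=1, P2=3, P3=3, P4=0) → (P0=2, P1=2, P2=3, P3=3, P4=0)
step 2: fire β:  (P0=2, P1=2, P2=3, P3=3, P4=0) → (P0=2, P1=3, P2=3, P3=3, P4=0)
step 3: fire α:  (P0=2, P1=3, P2=3, P3=3, P4=0) → (P0=2, P1=1, P2=6, P3=3, P4=0)

(P0=2, P1=1, P2=6, P3=3, P4=0)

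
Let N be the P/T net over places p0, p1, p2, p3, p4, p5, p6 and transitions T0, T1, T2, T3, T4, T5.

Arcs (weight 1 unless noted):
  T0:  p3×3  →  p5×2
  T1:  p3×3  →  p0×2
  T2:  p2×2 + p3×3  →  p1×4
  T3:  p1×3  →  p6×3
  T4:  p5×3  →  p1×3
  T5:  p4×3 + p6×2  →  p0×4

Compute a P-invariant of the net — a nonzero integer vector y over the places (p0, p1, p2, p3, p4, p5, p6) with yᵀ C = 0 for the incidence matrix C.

y = (p0:3, p1:3, p2:3, p3:2, p4:2, p5:3, p6:3)

Incidence matrix C (rows=places, cols=transitions):
       T0   T1   T2   T3   T4   T5
   p0   0    2    0    0    0    4
   p1   0    0    4   -3    3    0
   p2   0    0   -2    0    0    0
   p3  -3   -3   -3    0    0    0
   p4   0    0    0    0    0   -3
   p5   2    0    0    0   -3    0
   p6   0    0    0    3    0   -2

Candidate y = [3, 3, 3, 2, 2, 3, 3]; check y·C column-wise:
  col T0: 3·0 + 3·0 + 3·0 + 2·-3 + 2·0 + 3·2 + 3·0 = 0
  col T1: 3·2 + 3·0 + 3·0 + 2·-3 + 2·0 + 3·0 + 3·0 = 0
  col T2: 3·0 + 3·4 + 3·-2 + 2·-3 + 2·0 + 3·0 + 3·0 = 0
  col T3: 3·0 + 3·-3 + 3·0 + 2·0 + 2·0 + 3·0 + 3·3 = 0
  col T4: 3·0 + 3·3 + 3·0 + 2·0 + 2·0 + 3·-3 + 3·0 = 0
  col T5: 3·4 + 3·0 + 3·0 + 2·0 + 2·-3 + 3·0 + 3·-2 = 0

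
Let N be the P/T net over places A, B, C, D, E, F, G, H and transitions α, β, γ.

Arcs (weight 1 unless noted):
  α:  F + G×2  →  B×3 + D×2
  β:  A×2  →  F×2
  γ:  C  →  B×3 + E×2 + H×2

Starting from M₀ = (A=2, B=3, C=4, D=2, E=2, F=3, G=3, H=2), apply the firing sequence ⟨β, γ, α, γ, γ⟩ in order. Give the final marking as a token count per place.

(A=0, B=15, C=1, D=4, E=8, F=4, G=1, H=8)

step 1: fire β:  (A=2, B=3, C=4, D=2, E=2, F=3, G=3, H=2) → (A=0, B=3, C=4, D=2, E=2, F=5, G=3, H=2)
step 2: fire γ:  (A=0, B=3, C=4, D=2, E=2, F=5, G=3, H=2) → (A=0, B=6, C=3, D=2, E=4, F=5, G=3, H=4)
step 3: fire α:  (A=0, B=6, C=3, D=2, E=4, F=5, G=3, H=4) → (A=0, B=9, C=3, D=4, E=4, F=4, G=1, H=4)
step 4: fire γ:  (A=0, B=9, C=3, D=4, E=4, F=4, G=1, H=4) → (A=0, B=12, C=2, D=4, E=6, F=4, G=1, H=6)
step 5: fire γ:  (A=0, B=12, C=2, D=4, E=6, F=4, G=1, H=6) → (A=0, B=15, C=1, D=4, E=8, F=4, G=1, H=8)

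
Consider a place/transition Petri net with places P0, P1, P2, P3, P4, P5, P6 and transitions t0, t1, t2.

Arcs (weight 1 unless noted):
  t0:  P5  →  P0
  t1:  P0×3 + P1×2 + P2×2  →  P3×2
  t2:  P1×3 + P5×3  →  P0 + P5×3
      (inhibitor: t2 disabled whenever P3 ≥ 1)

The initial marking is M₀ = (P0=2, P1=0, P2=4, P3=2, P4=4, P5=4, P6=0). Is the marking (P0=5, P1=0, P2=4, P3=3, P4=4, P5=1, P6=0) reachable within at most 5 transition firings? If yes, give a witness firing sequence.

NO — not reachable within 5 firings

depth 0: 1 marking
depth 1: 2 markings reached so far
depth 2: 3 markings reached so far
depth 3: 4 markings reached so far
depth 4: 5 markings reached so far
depth 5: 5 markings reached so far
(frontier empty at depth 5; search complete)
target is not among the 5 markings reachable within 5 steps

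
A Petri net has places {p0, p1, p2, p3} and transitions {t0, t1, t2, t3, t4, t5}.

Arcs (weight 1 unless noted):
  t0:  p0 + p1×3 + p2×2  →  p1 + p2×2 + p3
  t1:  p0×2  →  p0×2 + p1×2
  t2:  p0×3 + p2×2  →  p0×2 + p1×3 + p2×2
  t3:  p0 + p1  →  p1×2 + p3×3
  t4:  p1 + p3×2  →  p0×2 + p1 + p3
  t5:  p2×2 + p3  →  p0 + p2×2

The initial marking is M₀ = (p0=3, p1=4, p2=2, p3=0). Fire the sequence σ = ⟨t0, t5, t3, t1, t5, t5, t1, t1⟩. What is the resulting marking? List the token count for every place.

step 1: fire t0:  (p0=3, p1=4, p2=2, p3=0) → (p0=2, p1=2, p2=2, p3=1)
step 2: fire t5:  (p0=2, p1=2, p2=2, p3=1) → (p0=3, p1=2, p2=2, p3=0)
step 3: fire t3:  (p0=3, p1=2, p2=2, p3=0) → (p0=2, p1=3, p2=2, p3=3)
step 4: fire t1:  (p0=2, p1=3, p2=2, p3=3) → (p0=2, p1=5, p2=2, p3=3)
step 5: fire t5:  (p0=2, p1=5, p2=2, p3=3) → (p0=3, p1=5, p2=2, p3=2)
step 6: fire t5:  (p0=3, p1=5, p2=2, p3=2) → (p0=4, p1=5, p2=2, p3=1)
step 7: fire t1:  (p0=4, p1=5, p2=2, p3=1) → (p0=4, p1=7, p2=2, p3=1)
step 8: fire t1:  (p0=4, p1=7, p2=2, p3=1) → (p0=4, p1=9, p2=2, p3=1)

(p0=4, p1=9, p2=2, p3=1)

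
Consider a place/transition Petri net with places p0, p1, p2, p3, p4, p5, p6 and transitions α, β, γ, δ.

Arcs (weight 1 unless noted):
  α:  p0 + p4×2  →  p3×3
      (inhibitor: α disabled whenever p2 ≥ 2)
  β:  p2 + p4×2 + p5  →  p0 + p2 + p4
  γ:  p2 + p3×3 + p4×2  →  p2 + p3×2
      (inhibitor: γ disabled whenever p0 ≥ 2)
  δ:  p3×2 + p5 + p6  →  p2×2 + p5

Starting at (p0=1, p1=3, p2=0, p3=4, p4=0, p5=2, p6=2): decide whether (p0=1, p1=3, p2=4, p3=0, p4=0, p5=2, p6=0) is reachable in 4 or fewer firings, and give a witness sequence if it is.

step 1: fire δ:  (p0=1, p1=3, p2=0, p3=4, p4=0, p5=2, p6=2) → (p0=1, p1=3, p2=2, p3=2, p4=0, p5=2, p6=1)
step 2: fire δ:  (p0=1, p1=3, p2=2, p3=2, p4=0, p5=2, p6=1) → (p0=1, p1=3, p2=4, p3=0, p4=0, p5=2, p6=0)

YES — reachable via ⟨δ, δ⟩ (2 firings)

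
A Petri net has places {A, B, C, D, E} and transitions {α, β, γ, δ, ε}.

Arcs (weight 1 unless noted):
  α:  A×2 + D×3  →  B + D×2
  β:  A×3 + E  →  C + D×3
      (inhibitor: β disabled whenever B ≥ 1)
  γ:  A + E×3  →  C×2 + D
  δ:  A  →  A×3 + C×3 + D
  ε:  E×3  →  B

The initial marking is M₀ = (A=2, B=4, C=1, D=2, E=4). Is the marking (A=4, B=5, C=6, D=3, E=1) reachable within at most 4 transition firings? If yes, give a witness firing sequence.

NO — not reachable within 4 firings

depth 0: 1 marking
depth 1: 4 markings reached so far
depth 2: 8 markings reached so far
depth 3: 14 markings reached so far
depth 4: 21 markings reached so far
target is not among the 21 markings reachable within 4 steps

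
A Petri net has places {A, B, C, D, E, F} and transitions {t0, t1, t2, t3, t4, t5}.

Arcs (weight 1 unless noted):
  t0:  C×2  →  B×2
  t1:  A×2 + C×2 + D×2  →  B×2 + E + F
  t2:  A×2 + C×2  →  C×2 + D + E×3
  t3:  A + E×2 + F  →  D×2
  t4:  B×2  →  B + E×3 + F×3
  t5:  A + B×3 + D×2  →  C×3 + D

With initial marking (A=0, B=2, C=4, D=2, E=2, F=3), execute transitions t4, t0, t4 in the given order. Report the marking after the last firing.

step 1: fire t4:  (A=0, B=2, C=4, D=2, E=2, F=3) → (A=0, B=1, C=4, D=2, E=5, F=6)
step 2: fire t0:  (A=0, B=1, C=4, D=2, E=5, F=6) → (A=0, B=3, C=2, D=2, E=5, F=6)
step 3: fire t4:  (A=0, B=3, C=2, D=2, E=5, F=6) → (A=0, B=2, C=2, D=2, E=8, F=9)

(A=0, B=2, C=2, D=2, E=8, F=9)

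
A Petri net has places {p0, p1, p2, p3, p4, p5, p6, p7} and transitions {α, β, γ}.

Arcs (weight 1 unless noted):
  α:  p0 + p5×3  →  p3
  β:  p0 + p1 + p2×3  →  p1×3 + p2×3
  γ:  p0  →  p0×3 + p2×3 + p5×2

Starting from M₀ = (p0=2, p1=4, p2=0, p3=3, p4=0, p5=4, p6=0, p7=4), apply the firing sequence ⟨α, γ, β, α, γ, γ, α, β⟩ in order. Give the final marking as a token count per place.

(p0=3, p1=8, p2=9, p3=6, p4=0, p5=1, p6=0, p7=4)

step 1: fire α:  (p0=2, p1=4, p2=0, p3=3, p4=0, p5=4, p6=0, p7=4) → (p0=1, p1=4, p2=0, p3=4, p4=0, p5=1, p6=0, p7=4)
step 2: fire γ:  (p0=1, p1=4, p2=0, p3=4, p4=0, p5=1, p6=0, p7=4) → (p0=3, p1=4, p2=3, p3=4, p4=0, p5=3, p6=0, p7=4)
step 3: fire β:  (p0=3, p1=4, p2=3, p3=4, p4=0, p5=3, p6=0, p7=4) → (p0=2, p1=6, p2=3, p3=4, p4=0, p5=3, p6=0, p7=4)
step 4: fire α:  (p0=2, p1=6, p2=3, p3=4, p4=0, p5=3, p6=0, p7=4) → (p0=1, p1=6, p2=3, p3=5, p4=0, p5=0, p6=0, p7=4)
step 5: fire γ:  (p0=1, p1=6, p2=3, p3=5, p4=0, p5=0, p6=0, p7=4) → (p0=3, p1=6, p2=6, p3=5, p4=0, p5=2, p6=0, p7=4)
step 6: fire γ:  (p0=3, p1=6, p2=6, p3=5, p4=0, p5=2, p6=0, p7=4) → (p0=5, p1=6, p2=9, p3=5, p4=0, p5=4, p6=0, p7=4)
step 7: fire α:  (p0=5, p1=6, p2=9, p3=5, p4=0, p5=4, p6=0, p7=4) → (p0=4, p1=6, p2=9, p3=6, p4=0, p5=1, p6=0, p7=4)
step 8: fire β:  (p0=4, p1=6, p2=9, p3=6, p4=0, p5=1, p6=0, p7=4) → (p0=3, p1=8, p2=9, p3=6, p4=0, p5=1, p6=0, p7=4)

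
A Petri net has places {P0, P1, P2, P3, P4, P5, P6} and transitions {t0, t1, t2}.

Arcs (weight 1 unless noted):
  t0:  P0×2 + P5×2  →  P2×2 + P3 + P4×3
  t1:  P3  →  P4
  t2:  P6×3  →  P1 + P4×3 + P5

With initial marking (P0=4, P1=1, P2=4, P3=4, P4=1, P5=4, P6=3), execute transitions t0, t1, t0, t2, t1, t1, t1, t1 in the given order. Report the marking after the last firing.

step 1: fire t0:  (P0=4, P1=1, P2=4, P3=4, P4=1, P5=4, P6=3) → (P0=2, P1=1, P2=6, P3=5, P4=4, P5=2, P6=3)
step 2: fire t1:  (P0=2, P1=1, P2=6, P3=5, P4=4, P5=2, P6=3) → (P0=2, P1=1, P2=6, P3=4, P4=5, P5=2, P6=3)
step 3: fire t0:  (P0=2, P1=1, P2=6, P3=4, P4=5, P5=2, P6=3) → (P0=0, P1=1, P2=8, P3=5, P4=8, P5=0, P6=3)
step 4: fire t2:  (P0=0, P1=1, P2=8, P3=5, P4=8, P5=0, P6=3) → (P0=0, P1=2, P2=8, P3=5, P4=11, P5=1, P6=0)
step 5: fire t1:  (P0=0, P1=2, P2=8, P3=5, P4=11, P5=1, P6=0) → (P0=0, P1=2, P2=8, P3=4, P4=12, P5=1, P6=0)
step 6: fire t1:  (P0=0, P1=2, P2=8, P3=4, P4=12, P5=1, P6=0) → (P0=0, P1=2, P2=8, P3=3, P4=13, P5=1, P6=0)
step 7: fire t1:  (P0=0, P1=2, P2=8, P3=3, P4=13, P5=1, P6=0) → (P0=0, P1=2, P2=8, P3=2, P4=14, P5=1, P6=0)
step 8: fire t1:  (P0=0, P1=2, P2=8, P3=2, P4=14, P5=1, P6=0) → (P0=0, P1=2, P2=8, P3=1, P4=15, P5=1, P6=0)

(P0=0, P1=2, P2=8, P3=1, P4=15, P5=1, P6=0)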